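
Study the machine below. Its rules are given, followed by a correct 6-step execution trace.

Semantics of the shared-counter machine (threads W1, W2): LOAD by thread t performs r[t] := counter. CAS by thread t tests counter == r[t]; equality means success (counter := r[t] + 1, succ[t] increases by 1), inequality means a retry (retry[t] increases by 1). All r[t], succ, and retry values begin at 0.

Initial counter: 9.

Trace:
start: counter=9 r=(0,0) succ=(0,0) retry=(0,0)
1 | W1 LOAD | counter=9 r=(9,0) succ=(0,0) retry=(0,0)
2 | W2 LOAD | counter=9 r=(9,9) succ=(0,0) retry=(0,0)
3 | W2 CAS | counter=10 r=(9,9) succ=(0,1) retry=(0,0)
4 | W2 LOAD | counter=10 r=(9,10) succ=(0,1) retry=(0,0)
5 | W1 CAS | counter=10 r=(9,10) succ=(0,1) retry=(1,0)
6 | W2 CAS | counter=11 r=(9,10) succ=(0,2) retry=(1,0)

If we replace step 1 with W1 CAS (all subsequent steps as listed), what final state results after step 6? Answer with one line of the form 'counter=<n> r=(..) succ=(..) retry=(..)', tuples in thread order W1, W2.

(re-executing from step 1 with the substitution; state before step 1: counter=9 r=(0,0) succ=(0,0) retry=(0,0))
1 | W1 CAS | counter=9 r=(0,0) succ=(0,0) retry=(1,0)
2 | W2 LOAD | counter=9 r=(0,9) succ=(0,0) retry=(1,0)
3 | W2 CAS | counter=10 r=(0,9) succ=(0,1) retry=(1,0)
4 | W2 LOAD | counter=10 r=(0,10) succ=(0,1) retry=(1,0)
5 | W1 CAS | counter=10 r=(0,10) succ=(0,1) retry=(2,0)
6 | W2 CAS | counter=11 r=(0,10) succ=(0,2) retry=(2,0)

counter=11 r=(0,10) succ=(0,2) retry=(2,0)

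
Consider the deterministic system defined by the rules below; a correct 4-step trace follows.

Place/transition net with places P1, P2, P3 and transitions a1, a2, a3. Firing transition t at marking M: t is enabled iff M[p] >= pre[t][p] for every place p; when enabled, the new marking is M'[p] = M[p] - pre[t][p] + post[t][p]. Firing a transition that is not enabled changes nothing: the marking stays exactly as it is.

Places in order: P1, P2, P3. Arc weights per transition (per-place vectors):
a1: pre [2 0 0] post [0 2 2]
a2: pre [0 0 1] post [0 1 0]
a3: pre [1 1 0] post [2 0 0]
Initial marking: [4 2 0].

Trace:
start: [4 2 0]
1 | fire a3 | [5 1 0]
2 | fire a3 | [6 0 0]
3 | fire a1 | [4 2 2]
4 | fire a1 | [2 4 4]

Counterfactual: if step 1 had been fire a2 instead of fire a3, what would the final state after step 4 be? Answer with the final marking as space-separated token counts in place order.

1 5 4

(re-executing from step 1 with the substitution; state before step 1: [4 2 0])
1 | fire a2 | [4 2 0]
2 | fire a3 | [5 1 0]
3 | fire a1 | [3 3 2]
4 | fire a1 | [1 5 4]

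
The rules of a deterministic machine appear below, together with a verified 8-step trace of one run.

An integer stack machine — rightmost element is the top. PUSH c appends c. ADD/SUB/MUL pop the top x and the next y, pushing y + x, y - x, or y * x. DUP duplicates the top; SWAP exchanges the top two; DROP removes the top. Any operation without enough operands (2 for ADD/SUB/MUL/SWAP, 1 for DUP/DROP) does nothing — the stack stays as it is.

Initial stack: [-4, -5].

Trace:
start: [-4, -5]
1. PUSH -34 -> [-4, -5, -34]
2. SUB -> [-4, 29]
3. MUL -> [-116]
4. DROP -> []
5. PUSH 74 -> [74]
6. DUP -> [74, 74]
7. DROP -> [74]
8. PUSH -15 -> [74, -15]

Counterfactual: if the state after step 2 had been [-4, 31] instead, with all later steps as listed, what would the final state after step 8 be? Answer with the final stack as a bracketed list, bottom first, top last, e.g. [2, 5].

state after step 2 := [-4, 31]
3. MUL -> [-124]
4. DROP -> []
5. PUSH 74 -> [74]
6. DUP -> [74, 74]
7. DROP -> [74]
8. PUSH -15 -> [74, -15]

[74, -15]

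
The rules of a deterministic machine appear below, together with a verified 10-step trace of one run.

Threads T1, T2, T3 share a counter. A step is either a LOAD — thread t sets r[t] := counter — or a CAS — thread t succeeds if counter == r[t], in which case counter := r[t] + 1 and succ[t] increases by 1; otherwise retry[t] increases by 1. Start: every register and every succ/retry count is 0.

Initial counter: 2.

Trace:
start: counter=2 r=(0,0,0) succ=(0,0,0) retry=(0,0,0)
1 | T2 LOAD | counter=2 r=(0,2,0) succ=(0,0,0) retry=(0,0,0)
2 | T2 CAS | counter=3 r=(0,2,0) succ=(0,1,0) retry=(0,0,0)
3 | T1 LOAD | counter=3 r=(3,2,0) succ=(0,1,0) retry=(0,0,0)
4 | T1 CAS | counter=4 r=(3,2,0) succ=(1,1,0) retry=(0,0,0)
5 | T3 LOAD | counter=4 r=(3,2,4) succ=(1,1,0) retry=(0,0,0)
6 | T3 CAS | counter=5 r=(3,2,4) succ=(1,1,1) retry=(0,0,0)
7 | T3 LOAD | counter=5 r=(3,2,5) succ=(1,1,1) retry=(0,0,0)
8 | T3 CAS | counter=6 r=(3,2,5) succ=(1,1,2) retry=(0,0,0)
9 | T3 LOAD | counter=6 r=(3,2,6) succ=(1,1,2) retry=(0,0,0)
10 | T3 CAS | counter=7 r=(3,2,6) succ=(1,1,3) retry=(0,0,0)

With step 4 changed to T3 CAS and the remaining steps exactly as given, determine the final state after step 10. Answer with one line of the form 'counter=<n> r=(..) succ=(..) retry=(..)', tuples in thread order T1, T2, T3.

counter=6 r=(3,2,5) succ=(0,1,3) retry=(0,0,1)

(re-executing from step 4 with the substitution; state before step 4: counter=3 r=(3,2,0) succ=(0,1,0) retry=(0,0,0))
4 | T3 CAS | counter=3 r=(3,2,0) succ=(0,1,0) retry=(0,0,1)
5 | T3 LOAD | counter=3 r=(3,2,3) succ=(0,1,0) retry=(0,0,1)
6 | T3 CAS | counter=4 r=(3,2,3) succ=(0,1,1) retry=(0,0,1)
7 | T3 LOAD | counter=4 r=(3,2,4) succ=(0,1,1) retry=(0,0,1)
8 | T3 CAS | counter=5 r=(3,2,4) succ=(0,1,2) retry=(0,0,1)
9 | T3 LOAD | counter=5 r=(3,2,5) succ=(0,1,2) retry=(0,0,1)
10 | T3 CAS | counter=6 r=(3,2,5) succ=(0,1,3) retry=(0,0,1)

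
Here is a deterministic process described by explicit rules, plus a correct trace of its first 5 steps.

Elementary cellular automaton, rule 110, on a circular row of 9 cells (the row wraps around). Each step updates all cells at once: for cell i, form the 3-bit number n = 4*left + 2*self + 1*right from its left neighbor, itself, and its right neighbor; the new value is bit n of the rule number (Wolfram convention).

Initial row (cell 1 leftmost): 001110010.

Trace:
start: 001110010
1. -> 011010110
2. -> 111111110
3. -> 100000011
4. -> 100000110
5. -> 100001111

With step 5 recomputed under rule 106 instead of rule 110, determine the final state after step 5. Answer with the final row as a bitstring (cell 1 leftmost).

000001111

(re-executing step 5 under rule 106; state before step 5: 100000110)
5. -> 000001111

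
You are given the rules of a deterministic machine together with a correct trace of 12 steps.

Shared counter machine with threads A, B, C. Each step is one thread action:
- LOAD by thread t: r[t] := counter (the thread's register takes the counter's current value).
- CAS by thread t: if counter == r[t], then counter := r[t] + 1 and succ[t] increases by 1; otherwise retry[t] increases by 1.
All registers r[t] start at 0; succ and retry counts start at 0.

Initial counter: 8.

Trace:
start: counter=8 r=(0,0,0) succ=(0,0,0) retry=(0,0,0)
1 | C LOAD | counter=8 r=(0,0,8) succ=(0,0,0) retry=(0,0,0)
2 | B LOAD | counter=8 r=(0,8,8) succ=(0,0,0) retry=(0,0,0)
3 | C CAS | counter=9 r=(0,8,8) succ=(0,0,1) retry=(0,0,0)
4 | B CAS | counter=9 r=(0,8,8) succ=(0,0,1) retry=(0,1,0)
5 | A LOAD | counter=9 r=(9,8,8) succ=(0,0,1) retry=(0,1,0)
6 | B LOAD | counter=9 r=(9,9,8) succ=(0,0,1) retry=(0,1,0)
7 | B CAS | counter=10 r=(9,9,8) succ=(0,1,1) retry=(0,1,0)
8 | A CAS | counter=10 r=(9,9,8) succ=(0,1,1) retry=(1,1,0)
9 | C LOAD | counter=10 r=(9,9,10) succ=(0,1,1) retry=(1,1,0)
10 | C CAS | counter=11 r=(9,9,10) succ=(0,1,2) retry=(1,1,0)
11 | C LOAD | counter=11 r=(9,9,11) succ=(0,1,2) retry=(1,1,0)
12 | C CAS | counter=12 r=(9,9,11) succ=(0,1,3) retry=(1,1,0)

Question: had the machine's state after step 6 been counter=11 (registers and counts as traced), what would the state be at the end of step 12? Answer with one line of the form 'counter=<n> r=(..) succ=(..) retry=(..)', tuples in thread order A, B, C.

counter=13 r=(9,9,12) succ=(0,0,3) retry=(1,2,0)

state after step 6 := counter=11 r=(9,9,8) succ=(0,0,1) retry=(0,1,0)
7 | B CAS | counter=11 r=(9,9,8) succ=(0,0,1) retry=(0,2,0)
8 | A CAS | counter=11 r=(9,9,8) succ=(0,0,1) retry=(1,2,0)
9 | C LOAD | counter=11 r=(9,9,11) succ=(0,0,1) retry=(1,2,0)
10 | C CAS | counter=12 r=(9,9,11) succ=(0,0,2) retry=(1,2,0)
11 | C LOAD | counter=12 r=(9,9,12) succ=(0,0,2) retry=(1,2,0)
12 | C CAS | counter=13 r=(9,9,12) succ=(0,0,3) retry=(1,2,0)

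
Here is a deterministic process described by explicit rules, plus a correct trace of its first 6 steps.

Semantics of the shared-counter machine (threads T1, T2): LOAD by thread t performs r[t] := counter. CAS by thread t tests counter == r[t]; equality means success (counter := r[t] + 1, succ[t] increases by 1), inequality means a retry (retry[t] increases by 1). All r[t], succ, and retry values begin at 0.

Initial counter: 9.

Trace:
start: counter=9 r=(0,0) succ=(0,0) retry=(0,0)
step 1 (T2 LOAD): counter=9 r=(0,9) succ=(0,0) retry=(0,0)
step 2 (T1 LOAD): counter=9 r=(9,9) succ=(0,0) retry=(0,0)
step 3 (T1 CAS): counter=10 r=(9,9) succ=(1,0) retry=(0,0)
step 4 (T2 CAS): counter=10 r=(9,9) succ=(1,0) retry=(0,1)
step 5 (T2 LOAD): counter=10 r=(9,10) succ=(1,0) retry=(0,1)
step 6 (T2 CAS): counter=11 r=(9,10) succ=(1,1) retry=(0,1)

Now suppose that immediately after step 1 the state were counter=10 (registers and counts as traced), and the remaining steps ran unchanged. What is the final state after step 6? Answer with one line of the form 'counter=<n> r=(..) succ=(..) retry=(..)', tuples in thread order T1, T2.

state after step 1 := counter=10 r=(0,9) succ=(0,0) retry=(0,0)
step 2 (T1 LOAD): counter=10 r=(10,9) succ=(0,0) retry=(0,0)
step 3 (T1 CAS): counter=11 r=(10,9) succ=(1,0) retry=(0,0)
step 4 (T2 CAS): counter=11 r=(10,9) succ=(1,0) retry=(0,1)
step 5 (T2 LOAD): counter=11 r=(10,11) succ=(1,0) retry=(0,1)
step 6 (T2 CAS): counter=12 r=(10,11) succ=(1,1) retry=(0,1)

counter=12 r=(10,11) succ=(1,1) retry=(0,1)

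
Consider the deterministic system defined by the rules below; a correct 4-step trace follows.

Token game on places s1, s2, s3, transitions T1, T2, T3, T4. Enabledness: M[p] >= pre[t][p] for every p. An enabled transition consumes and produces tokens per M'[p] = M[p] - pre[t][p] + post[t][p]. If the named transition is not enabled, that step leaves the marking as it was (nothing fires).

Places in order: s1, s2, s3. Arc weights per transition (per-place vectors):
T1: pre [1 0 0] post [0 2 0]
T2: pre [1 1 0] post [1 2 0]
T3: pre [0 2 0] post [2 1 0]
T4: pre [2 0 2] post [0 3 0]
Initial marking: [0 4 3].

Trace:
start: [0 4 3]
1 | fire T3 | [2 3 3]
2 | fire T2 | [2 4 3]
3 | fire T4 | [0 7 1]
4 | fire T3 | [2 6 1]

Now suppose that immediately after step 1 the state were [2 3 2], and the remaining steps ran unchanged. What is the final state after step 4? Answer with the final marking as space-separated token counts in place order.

state after step 1 := [2 3 2]
2 | fire T2 | [2 4 2]
3 | fire T4 | [0 7 0]
4 | fire T3 | [2 6 0]

2 6 0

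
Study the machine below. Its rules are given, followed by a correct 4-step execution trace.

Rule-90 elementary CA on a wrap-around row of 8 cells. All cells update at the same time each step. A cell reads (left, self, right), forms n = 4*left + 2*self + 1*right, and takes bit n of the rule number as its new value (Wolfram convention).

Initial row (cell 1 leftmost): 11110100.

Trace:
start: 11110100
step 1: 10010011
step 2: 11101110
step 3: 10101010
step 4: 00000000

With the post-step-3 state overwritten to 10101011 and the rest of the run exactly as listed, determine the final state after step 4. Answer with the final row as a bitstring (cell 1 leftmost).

state after step 3 := 10101011
step 4: 10000010

10000010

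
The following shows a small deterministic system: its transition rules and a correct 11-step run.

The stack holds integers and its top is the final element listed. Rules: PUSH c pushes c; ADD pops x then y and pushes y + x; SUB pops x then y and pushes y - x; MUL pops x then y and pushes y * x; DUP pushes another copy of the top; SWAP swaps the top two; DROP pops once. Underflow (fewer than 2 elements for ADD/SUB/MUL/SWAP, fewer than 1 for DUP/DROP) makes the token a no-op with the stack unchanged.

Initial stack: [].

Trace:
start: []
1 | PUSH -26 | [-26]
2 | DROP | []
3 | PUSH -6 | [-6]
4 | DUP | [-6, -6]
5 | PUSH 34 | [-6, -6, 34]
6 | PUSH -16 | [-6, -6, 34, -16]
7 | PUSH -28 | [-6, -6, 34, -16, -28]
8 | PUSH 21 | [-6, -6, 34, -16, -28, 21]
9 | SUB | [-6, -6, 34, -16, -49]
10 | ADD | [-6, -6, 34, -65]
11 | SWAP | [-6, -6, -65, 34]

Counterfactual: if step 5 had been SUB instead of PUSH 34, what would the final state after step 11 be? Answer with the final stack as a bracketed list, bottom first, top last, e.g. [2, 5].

(re-executing from step 5 with the substitution; state before step 5: [-6, -6])
5 | SUB | [0]
6 | PUSH -16 | [0, -16]
7 | PUSH -28 | [0, -16, -28]
8 | PUSH 21 | [0, -16, -28, 21]
9 | SUB | [0, -16, -49]
10 | ADD | [0, -65]
11 | SWAP | [-65, 0]

[-65, 0]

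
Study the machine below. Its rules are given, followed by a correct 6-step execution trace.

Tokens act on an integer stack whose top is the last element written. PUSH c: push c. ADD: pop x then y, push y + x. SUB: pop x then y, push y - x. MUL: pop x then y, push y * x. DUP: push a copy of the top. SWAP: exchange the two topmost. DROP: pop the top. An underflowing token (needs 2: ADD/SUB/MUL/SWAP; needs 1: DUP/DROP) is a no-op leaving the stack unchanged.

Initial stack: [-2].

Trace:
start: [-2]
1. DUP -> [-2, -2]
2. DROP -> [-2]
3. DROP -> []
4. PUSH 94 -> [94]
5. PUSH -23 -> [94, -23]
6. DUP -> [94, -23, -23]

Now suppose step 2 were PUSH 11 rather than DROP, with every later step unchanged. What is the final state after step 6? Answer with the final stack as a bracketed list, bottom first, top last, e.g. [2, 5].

[-2, -2, 94, -23, -23]

(re-executing from step 2 with the substitution; state before step 2: [-2, -2])
2. PUSH 11 -> [-2, -2, 11]
3. DROP -> [-2, -2]
4. PUSH 94 -> [-2, -2, 94]
5. PUSH -23 -> [-2, -2, 94, -23]
6. DUP -> [-2, -2, 94, -23, -23]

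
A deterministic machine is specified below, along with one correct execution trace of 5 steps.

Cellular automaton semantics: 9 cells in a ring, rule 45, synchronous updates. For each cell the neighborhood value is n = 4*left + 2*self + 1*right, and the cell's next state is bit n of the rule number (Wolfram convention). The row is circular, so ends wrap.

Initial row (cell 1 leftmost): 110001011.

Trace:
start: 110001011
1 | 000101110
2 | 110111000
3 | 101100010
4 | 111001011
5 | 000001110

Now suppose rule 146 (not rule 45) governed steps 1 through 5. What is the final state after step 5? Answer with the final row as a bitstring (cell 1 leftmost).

011000000

(re-executing steps 1..5 under rule 146; state before step 1: 110001011)
1 | 101010001
2 | 000001010
3 | 000010001
4 | 100101010
5 | 011000000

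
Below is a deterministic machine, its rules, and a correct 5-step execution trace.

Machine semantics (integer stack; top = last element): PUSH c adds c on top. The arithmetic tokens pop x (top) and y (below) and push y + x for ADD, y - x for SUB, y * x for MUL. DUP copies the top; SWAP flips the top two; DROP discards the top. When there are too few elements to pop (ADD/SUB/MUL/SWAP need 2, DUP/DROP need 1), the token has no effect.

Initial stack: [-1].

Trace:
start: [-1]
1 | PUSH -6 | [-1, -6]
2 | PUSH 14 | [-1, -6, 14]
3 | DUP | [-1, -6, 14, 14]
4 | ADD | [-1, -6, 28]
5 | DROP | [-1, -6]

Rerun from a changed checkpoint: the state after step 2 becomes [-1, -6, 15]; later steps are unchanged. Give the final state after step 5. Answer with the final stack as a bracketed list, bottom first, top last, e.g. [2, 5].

state after step 2 := [-1, -6, 15]
3 | DUP | [-1, -6, 15, 15]
4 | ADD | [-1, -6, 30]
5 | DROP | [-1, -6]

[-1, -6]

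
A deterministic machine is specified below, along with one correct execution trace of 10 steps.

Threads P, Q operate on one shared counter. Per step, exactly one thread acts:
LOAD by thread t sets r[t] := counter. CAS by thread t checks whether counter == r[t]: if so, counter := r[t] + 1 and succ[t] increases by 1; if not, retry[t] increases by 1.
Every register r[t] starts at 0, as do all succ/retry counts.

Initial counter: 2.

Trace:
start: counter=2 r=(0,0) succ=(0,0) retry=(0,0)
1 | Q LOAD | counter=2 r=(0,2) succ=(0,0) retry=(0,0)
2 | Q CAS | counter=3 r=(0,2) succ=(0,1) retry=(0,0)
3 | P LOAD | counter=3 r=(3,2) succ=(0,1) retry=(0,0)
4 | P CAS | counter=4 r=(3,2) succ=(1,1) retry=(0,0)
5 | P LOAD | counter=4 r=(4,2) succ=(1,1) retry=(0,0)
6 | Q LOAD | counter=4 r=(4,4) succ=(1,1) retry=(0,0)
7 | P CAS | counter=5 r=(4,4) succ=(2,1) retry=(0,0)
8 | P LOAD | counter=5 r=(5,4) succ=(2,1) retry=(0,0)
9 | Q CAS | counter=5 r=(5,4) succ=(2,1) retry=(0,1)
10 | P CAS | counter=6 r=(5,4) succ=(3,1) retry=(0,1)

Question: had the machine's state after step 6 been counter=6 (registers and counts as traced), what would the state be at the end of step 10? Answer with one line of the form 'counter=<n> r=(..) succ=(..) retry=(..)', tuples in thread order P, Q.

state after step 6 := counter=6 r=(4,4) succ=(1,1) retry=(0,0)
7 | P CAS | counter=6 r=(4,4) succ=(1,1) retry=(1,0)
8 | P LOAD | counter=6 r=(6,4) succ=(1,1) retry=(1,0)
9 | Q CAS | counter=6 r=(6,4) succ=(1,1) retry=(1,1)
10 | P CAS | counter=7 r=(6,4) succ=(2,1) retry=(1,1)

counter=7 r=(6,4) succ=(2,1) retry=(1,1)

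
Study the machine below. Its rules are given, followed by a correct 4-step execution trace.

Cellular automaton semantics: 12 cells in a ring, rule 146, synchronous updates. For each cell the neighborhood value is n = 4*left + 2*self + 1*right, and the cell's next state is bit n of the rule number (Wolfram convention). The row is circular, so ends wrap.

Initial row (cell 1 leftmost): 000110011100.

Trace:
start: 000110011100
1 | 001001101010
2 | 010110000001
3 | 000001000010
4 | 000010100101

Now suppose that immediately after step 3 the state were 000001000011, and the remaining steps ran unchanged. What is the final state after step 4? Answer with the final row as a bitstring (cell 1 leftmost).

state after step 3 := 000001000011
4 | 100010100100

100010100100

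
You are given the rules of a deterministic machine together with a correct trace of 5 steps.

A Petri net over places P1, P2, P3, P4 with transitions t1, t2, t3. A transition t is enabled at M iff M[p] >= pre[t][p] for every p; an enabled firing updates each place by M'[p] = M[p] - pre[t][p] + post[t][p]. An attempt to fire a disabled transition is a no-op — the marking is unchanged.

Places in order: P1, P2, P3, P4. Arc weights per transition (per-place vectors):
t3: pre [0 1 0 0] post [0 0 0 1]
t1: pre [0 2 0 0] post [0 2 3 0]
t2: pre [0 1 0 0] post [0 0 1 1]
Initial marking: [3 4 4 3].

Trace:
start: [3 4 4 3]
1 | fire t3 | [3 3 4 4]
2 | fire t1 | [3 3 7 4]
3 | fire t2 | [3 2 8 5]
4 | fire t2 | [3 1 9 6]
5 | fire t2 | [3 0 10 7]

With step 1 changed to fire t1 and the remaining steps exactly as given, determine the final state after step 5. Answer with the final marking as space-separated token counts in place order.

(re-executing from step 1 with the substitution; state before step 1: [3 4 4 3])
1 | fire t1 | [3 4 7 3]
2 | fire t1 | [3 4 10 3]
3 | fire t2 | [3 3 11 4]
4 | fire t2 | [3 2 12 5]
5 | fire t2 | [3 1 13 6]

3 1 13 6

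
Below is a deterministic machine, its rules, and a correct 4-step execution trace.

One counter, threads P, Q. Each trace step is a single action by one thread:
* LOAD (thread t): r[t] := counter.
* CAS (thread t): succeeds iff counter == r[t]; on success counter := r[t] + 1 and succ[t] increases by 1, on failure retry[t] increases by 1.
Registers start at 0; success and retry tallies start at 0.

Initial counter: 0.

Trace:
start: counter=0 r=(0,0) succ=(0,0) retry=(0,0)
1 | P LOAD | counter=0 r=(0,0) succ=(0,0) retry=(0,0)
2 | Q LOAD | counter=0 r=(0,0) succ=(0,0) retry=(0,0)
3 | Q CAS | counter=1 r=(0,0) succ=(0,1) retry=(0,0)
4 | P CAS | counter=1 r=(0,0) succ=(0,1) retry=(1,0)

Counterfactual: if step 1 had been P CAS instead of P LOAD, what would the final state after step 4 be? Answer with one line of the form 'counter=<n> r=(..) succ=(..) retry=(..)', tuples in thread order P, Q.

(re-executing from step 1 with the substitution; state before step 1: counter=0 r=(0,0) succ=(0,0) retry=(0,0))
1 | P CAS | counter=1 r=(0,0) succ=(1,0) retry=(0,0)
2 | Q LOAD | counter=1 r=(0,1) succ=(1,0) retry=(0,0)
3 | Q CAS | counter=2 r=(0,1) succ=(1,1) retry=(0,0)
4 | P CAS | counter=2 r=(0,1) succ=(1,1) retry=(1,0)

counter=2 r=(0,1) succ=(1,1) retry=(1,0)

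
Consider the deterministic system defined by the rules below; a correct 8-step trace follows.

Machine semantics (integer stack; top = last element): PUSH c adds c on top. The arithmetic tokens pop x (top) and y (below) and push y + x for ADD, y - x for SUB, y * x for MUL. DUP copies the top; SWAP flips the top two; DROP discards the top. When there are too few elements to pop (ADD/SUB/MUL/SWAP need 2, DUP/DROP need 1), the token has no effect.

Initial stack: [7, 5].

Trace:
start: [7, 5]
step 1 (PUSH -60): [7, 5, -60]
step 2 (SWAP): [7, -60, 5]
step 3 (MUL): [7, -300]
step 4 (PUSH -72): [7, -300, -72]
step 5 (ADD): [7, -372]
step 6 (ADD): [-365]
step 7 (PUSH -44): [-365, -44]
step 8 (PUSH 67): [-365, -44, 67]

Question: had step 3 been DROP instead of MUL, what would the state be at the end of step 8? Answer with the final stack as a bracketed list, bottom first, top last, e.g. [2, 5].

(re-executing from step 3 with the substitution; state before step 3: [7, -60, 5])
step 3 (DROP): [7, -60]
step 4 (PUSH -72): [7, -60, -72]
step 5 (ADD): [7, -132]
step 6 (ADD): [-125]
step 7 (PUSH -44): [-125, -44]
step 8 (PUSH 67): [-125, -44, 67]

[-125, -44, 67]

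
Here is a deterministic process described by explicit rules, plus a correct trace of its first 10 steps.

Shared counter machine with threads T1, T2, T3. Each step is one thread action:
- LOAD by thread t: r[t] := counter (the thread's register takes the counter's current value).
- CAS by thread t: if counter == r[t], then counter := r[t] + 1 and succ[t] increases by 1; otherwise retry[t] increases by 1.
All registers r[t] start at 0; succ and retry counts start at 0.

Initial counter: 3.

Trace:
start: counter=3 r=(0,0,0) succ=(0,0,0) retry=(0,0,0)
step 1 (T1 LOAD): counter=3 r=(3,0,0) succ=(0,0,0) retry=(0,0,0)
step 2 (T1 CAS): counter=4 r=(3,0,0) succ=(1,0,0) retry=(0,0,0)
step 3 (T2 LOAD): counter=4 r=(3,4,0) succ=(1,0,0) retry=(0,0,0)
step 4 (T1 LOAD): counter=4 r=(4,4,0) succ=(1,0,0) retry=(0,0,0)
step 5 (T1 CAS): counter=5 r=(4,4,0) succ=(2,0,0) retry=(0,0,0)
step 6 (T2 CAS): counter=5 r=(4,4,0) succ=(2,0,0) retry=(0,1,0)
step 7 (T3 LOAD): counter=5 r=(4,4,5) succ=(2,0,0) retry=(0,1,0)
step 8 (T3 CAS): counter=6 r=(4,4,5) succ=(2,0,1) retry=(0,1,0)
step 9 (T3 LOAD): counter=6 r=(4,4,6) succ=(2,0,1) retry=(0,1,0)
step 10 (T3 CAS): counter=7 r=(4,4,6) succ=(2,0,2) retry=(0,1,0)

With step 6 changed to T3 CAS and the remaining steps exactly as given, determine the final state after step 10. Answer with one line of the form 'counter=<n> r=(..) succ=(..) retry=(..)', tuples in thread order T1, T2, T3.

counter=7 r=(4,4,6) succ=(2,0,2) retry=(0,0,1)

(re-executing from step 6 with the substitution; state before step 6: counter=5 r=(4,4,0) succ=(2,0,0) retry=(0,0,0))
step 6 (T3 CAS): counter=5 r=(4,4,0) succ=(2,0,0) retry=(0,0,1)
step 7 (T3 LOAD): counter=5 r=(4,4,5) succ=(2,0,0) retry=(0,0,1)
step 8 (T3 CAS): counter=6 r=(4,4,5) succ=(2,0,1) retry=(0,0,1)
step 9 (T3 LOAD): counter=6 r=(4,4,6) succ=(2,0,1) retry=(0,0,1)
step 10 (T3 CAS): counter=7 r=(4,4,6) succ=(2,0,2) retry=(0,0,1)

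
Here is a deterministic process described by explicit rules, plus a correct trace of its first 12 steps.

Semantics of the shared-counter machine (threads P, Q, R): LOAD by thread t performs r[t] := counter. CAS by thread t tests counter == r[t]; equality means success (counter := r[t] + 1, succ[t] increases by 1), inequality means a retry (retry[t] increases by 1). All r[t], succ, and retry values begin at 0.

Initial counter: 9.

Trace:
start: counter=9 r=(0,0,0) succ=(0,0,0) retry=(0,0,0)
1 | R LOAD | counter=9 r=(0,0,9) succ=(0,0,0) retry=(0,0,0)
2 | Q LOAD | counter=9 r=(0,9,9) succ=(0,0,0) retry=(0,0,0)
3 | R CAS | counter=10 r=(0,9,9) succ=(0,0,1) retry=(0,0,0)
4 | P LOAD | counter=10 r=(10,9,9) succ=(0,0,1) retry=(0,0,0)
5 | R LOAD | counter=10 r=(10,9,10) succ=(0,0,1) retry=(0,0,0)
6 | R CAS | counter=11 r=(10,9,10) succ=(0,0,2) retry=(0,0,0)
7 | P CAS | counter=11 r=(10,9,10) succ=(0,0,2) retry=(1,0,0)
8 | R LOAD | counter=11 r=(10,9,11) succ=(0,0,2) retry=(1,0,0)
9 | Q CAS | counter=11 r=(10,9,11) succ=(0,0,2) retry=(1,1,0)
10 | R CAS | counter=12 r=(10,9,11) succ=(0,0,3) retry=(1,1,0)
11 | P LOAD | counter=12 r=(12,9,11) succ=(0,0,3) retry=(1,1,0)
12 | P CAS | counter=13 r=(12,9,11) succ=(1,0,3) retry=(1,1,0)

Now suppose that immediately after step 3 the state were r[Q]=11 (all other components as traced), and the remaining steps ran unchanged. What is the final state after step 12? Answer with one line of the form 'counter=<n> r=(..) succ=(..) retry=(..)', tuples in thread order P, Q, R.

counter=13 r=(12,11,11) succ=(1,1,2) retry=(1,0,1)

state after step 3 := counter=10 r=(0,11,9) succ=(0,0,1) retry=(0,0,0)
4 | P LOAD | counter=10 r=(10,11,9) succ=(0,0,1) retry=(0,0,0)
5 | R LOAD | counter=10 r=(10,11,10) succ=(0,0,1) retry=(0,0,0)
6 | R CAS | counter=11 r=(10,11,10) succ=(0,0,2) retry=(0,0,0)
7 | P CAS | counter=11 r=(10,11,10) succ=(0,0,2) retry=(1,0,0)
8 | R LOAD | counter=11 r=(10,11,11) succ=(0,0,2) retry=(1,0,0)
9 | Q CAS | counter=12 r=(10,11,11) succ=(0,1,2) retry=(1,0,0)
10 | R CAS | counter=12 r=(10,11,11) succ=(0,1,2) retry=(1,0,1)
11 | P LOAD | counter=12 r=(12,11,11) succ=(0,1,2) retry=(1,0,1)
12 | P CAS | counter=13 r=(12,11,11) succ=(1,1,2) retry=(1,0,1)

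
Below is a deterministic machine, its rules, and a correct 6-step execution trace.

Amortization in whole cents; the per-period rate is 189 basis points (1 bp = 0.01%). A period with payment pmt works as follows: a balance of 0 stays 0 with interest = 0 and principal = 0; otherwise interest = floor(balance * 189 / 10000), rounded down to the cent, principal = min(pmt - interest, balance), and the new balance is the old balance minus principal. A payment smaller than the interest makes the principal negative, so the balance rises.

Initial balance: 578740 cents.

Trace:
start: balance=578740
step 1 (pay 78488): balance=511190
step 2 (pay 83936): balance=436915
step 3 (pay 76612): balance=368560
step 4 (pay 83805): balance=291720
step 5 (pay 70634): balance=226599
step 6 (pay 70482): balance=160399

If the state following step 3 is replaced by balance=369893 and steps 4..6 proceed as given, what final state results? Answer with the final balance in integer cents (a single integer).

state after step 3 := balance=369893
step 4 (pay 83805): balance=293078
step 5 (pay 70634): balance=227983
step 6 (pay 70482): balance=161809

161809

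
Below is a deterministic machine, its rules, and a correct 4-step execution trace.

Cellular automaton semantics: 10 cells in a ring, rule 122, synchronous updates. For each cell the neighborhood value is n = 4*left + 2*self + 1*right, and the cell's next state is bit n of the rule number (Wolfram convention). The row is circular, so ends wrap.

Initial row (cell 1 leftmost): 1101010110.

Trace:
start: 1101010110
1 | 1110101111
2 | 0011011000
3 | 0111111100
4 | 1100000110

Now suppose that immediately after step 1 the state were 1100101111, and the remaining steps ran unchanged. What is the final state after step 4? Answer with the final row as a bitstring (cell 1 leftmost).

state after step 1 := 1100101111
2 | 0111011000
3 | 1101111100
4 | 1111000111

1111000111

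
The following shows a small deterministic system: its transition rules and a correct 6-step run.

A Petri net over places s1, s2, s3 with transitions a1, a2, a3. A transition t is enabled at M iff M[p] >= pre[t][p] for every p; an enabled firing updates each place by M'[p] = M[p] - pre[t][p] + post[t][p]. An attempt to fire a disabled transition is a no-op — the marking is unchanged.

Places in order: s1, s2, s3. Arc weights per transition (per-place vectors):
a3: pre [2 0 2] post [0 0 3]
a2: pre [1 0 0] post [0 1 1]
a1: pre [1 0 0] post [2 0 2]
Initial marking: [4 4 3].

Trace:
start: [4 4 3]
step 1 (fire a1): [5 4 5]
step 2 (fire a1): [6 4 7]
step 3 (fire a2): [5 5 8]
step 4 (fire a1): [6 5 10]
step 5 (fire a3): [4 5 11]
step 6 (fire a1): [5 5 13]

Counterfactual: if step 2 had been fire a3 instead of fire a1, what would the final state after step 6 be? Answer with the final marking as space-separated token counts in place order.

(re-executing from step 2 with the substitution; state before step 2: [5 4 5])
step 2 (fire a3): [3 4 6]
step 3 (fire a2): [2 5 7]
step 4 (fire a1): [3 5 9]
step 5 (fire a3): [1 5 10]
step 6 (fire a1): [2 5 12]

2 5 12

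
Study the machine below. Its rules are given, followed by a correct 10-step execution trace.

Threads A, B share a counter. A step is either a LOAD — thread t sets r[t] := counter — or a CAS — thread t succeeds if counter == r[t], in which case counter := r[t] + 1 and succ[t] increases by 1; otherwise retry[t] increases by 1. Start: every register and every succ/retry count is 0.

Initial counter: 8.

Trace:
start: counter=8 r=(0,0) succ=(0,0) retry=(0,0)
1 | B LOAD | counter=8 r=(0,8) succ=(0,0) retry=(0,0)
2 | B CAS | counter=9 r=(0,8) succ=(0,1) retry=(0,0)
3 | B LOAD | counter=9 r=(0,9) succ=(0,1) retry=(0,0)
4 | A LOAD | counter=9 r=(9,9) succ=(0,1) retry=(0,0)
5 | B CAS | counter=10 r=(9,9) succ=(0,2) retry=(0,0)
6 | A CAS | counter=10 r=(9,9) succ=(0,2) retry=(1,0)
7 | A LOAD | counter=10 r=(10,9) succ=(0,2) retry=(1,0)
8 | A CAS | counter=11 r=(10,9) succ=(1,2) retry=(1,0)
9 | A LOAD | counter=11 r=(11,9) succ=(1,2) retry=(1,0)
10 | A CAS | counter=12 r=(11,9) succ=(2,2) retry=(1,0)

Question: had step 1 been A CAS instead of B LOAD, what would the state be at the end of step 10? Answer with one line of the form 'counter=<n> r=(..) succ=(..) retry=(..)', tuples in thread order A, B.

(re-executing from step 1 with the substitution; state before step 1: counter=8 r=(0,0) succ=(0,0) retry=(0,0))
1 | A CAS | counter=8 r=(0,0) succ=(0,0) retry=(1,0)
2 | B CAS | counter=8 r=(0,0) succ=(0,0) retry=(1,1)
3 | B LOAD | counter=8 r=(0,8) succ=(0,0) retry=(1,1)
4 | A LOAD | counter=8 r=(8,8) succ=(0,0) retry=(1,1)
5 | B CAS | counter=9 r=(8,8) succ=(0,1) retry=(1,1)
6 | A CAS | counter=9 r=(8,8) succ=(0,1) retry=(2,1)
7 | A LOAD | counter=9 r=(9,8) succ=(0,1) retry=(2,1)
8 | A CAS | counter=10 r=(9,8) succ=(1,1) retry=(2,1)
9 | A LOAD | counter=10 r=(10,8) succ=(1,1) retry=(2,1)
10 | A CAS | counter=11 r=(10,8) succ=(2,1) retry=(2,1)

counter=11 r=(10,8) succ=(2,1) retry=(2,1)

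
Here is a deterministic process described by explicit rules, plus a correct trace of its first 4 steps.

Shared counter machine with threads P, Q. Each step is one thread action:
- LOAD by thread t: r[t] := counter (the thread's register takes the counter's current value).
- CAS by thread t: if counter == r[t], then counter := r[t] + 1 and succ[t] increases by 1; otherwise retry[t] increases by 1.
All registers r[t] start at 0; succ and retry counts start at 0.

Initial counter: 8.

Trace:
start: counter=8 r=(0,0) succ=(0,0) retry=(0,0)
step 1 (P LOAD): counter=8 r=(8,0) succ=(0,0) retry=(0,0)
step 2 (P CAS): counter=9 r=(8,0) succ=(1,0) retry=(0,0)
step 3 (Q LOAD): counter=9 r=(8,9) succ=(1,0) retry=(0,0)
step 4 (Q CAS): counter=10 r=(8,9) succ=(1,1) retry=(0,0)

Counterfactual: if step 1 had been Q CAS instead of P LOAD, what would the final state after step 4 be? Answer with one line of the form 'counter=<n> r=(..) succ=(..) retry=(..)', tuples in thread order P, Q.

(re-executing from step 1 with the substitution; state before step 1: counter=8 r=(0,0) succ=(0,0) retry=(0,0))
step 1 (Q CAS): counter=8 r=(0,0) succ=(0,0) retry=(0,1)
step 2 (P CAS): counter=8 r=(0,0) succ=(0,0) retry=(1,1)
step 3 (Q LOAD): counter=8 r=(0,8) succ=(0,0) retry=(1,1)
step 4 (Q CAS): counter=9 r=(0,8) succ=(0,1) retry=(1,1)

counter=9 r=(0,8) succ=(0,1) retry=(1,1)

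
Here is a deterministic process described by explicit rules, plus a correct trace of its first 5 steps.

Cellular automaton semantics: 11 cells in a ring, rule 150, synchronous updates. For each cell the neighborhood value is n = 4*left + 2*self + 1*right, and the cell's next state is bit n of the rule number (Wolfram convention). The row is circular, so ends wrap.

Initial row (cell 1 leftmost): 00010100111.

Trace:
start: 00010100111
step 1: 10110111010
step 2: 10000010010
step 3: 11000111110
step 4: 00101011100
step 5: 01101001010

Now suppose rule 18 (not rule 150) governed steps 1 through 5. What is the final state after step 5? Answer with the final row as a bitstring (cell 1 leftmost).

(re-executing steps 1..5 under rule 18; state before step 1: 00010100111)
step 1: 10100011000
step 2: 00010100101
step 3: 10100011000
step 4: 00010100101
step 5: 10100011000

10100011000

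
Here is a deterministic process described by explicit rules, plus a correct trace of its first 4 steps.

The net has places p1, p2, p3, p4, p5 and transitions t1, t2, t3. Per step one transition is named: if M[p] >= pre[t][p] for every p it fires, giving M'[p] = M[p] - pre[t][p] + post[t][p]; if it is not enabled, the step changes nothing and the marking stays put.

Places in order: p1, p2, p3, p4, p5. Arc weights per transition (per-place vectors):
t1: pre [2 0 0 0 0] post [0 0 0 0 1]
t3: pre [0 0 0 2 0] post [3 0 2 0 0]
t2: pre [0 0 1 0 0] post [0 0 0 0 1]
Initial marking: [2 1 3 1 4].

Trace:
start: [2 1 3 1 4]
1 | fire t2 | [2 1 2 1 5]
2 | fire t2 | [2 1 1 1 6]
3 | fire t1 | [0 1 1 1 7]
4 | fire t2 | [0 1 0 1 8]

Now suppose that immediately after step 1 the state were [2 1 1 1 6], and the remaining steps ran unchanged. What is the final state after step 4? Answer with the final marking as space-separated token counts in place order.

state after step 1 := [2 1 1 1 6]
2 | fire t2 | [2 1 0 1 7]
3 | fire t1 | [0 1 0 1 8]
4 | fire t2 | [0 1 0 1 8]

0 1 0 1 8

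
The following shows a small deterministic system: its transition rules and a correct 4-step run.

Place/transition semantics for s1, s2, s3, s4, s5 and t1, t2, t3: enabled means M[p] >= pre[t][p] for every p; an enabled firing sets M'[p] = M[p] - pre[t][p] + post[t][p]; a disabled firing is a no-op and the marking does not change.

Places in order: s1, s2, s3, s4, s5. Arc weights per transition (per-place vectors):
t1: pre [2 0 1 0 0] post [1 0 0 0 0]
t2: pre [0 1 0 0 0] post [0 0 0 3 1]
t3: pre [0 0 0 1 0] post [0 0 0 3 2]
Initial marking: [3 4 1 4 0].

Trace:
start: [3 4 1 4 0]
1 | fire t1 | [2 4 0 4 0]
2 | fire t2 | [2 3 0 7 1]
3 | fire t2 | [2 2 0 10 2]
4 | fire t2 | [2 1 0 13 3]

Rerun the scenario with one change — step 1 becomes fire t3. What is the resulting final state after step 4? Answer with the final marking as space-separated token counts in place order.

(re-executing from step 1 with the substitution; state before step 1: [3 4 1 4 0])
1 | fire t3 | [3 4 1 6 2]
2 | fire t2 | [3 3 1 9 3]
3 | fire t2 | [3 2 1 12 4]
4 | fire t2 | [3 1 1 15 5]

3 1 1 15 5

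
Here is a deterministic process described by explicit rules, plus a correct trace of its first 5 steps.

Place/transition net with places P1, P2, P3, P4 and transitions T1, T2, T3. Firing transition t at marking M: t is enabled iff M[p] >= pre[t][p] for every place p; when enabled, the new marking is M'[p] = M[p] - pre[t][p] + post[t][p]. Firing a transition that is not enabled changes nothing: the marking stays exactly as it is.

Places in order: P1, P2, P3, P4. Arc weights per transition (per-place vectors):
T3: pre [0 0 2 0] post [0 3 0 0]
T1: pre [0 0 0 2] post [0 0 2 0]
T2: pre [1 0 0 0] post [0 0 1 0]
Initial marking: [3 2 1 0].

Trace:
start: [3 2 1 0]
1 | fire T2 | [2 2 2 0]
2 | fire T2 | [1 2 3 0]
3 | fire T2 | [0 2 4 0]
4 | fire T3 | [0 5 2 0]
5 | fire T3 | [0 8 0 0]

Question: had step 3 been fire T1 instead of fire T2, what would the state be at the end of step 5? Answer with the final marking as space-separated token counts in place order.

(re-executing from step 3 with the substitution; state before step 3: [1 2 3 0])
3 | fire T1 | [1 2 3 0]
4 | fire T3 | [1 5 1 0]
5 | fire T3 | [1 5 1 0]

1 5 1 0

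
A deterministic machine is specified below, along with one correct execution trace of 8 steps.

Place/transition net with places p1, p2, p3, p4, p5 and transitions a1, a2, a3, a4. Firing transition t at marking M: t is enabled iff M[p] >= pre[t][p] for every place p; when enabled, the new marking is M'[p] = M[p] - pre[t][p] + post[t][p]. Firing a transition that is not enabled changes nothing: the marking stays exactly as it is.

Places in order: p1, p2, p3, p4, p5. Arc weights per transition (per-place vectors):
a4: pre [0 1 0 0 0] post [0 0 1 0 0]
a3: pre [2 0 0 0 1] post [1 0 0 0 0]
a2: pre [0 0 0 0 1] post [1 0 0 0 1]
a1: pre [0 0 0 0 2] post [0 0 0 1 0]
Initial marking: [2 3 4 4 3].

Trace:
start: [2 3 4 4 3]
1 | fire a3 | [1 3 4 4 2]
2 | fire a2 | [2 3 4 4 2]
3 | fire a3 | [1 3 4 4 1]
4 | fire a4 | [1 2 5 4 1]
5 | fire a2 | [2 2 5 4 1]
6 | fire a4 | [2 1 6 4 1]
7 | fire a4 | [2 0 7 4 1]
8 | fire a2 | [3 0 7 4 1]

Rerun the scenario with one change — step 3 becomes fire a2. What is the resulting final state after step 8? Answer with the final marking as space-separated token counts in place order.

5 0 7 4 2

(re-executing from step 3 with the substitution; state before step 3: [2 3 4 4 2])
3 | fire a2 | [3 3 4 4 2]
4 | fire a4 | [3 2 5 4 2]
5 | fire a2 | [4 2 5 4 2]
6 | fire a4 | [4 1 6 4 2]
7 | fire a4 | [4 0 7 4 2]
8 | fire a2 | [5 0 7 4 2]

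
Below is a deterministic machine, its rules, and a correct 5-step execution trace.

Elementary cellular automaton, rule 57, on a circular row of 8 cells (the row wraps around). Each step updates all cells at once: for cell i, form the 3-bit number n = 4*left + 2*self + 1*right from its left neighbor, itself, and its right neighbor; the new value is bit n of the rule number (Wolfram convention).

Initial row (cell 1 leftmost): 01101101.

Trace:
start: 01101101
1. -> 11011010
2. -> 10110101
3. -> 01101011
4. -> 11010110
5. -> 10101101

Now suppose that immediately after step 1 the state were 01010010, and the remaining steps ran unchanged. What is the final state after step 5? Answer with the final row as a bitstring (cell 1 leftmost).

00100101

state after step 1 := 01010010
2. -> 00101001
3. -> 10010100
4. -> 01001010
5. -> 00100101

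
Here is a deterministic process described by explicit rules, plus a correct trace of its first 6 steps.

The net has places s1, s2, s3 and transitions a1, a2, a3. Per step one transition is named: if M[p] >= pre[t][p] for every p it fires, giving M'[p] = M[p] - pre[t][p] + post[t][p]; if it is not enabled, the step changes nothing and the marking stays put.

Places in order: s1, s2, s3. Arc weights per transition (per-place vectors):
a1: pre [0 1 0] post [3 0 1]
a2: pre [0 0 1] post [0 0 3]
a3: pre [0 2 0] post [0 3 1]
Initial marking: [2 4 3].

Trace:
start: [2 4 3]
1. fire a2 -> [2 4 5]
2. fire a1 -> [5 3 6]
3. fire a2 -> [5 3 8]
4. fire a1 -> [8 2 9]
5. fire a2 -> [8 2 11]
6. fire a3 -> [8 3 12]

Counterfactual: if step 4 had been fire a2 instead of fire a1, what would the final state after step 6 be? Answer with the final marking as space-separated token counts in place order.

(re-executing from step 4 with the substitution; state before step 4: [5 3 8])
4. fire a2 -> [5 3 10]
5. fire a2 -> [5 3 12]
6. fire a3 -> [5 4 13]

5 4 13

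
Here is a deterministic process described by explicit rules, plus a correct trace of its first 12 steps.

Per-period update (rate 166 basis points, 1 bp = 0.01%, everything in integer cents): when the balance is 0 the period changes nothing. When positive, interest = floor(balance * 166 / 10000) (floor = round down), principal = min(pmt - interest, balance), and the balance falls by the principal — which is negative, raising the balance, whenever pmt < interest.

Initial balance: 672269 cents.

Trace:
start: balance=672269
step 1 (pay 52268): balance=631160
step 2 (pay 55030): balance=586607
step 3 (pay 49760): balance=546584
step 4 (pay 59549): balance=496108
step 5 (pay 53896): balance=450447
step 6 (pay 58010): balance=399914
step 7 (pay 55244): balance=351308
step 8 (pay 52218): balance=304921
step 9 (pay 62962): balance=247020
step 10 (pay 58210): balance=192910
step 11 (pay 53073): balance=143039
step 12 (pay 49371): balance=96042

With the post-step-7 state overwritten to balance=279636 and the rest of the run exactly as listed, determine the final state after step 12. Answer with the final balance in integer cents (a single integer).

state after step 7 := balance=279636
step 8 (pay 52218): balance=232059
step 9 (pay 62962): balance=172949
step 10 (pay 58210): balance=117609
step 11 (pay 53073): balance=66488
step 12 (pay 49371): balance=18220

18220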